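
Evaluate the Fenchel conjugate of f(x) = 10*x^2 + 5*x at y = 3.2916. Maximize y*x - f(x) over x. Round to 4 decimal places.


f*(y) = sup_x {y*x - a*x^2 - b*x} = sup_x {(y-b)*x - a*x^2}
FOC: (y - b) - 2a*x = 0 => x* = (y - b)/(2a)
x* = (3.2916 - 5)/(2*10) = -0.0854
f*(3.2916) = (y-b)^2/(4a) = (3.2916 - 5)^2/(4*10)
= 2.9186/40 = 0.073


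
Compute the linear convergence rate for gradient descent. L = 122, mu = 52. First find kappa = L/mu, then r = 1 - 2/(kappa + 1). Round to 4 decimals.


Step 1: Compute the condition number.
kappa = L/mu = 122/52 = 2.3462
Step 2: Compute the convergence rate.
r = 1 - 2/(kappa + 1) = 1 - 2*mu/(L + mu) = (L - mu)/(L + mu) = 70/174 = 0.4023


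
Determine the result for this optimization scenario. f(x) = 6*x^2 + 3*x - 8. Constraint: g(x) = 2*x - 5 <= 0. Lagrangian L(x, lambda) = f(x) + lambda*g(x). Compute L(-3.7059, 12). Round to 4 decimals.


Step 1: Evaluate f(x).
f(-3.7059) = 6*(-3.7059)^2 + 3*(-3.7059) - 8 = 63.2845
Step 2: Evaluate g(x).
g(-3.7059) = 2*-3.7059 - 5 = -12.4118
Step 3: Compute Lagrangian.
L = 63.2845 + 12*-12.4118 = -85.6571


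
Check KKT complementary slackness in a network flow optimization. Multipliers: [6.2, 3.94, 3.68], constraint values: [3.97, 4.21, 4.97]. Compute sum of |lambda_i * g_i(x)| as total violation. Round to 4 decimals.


KKT complementary slackness check:
lambda_1 * g_1 = 6.2 * 3.97 = 24.614
lambda_2 * g_2 = 3.94 * 4.21 = 16.5874
lambda_3 * g_3 = 3.68 * 4.97 = 18.2896
Total violation = 24.614 + 16.5874 + 18.2896 = 59.491


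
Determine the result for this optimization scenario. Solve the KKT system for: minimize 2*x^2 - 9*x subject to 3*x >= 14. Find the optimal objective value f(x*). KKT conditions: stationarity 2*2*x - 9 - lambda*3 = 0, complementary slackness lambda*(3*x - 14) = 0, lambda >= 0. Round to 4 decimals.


Step 1: Try lambda = 0 (constraint inactive).
x_unc = 9/(2*2) = 2.25
Check: 3*2.25 = 6.75 < 14 -- violated!
Step 2: Constraint must be active: 3*x = 14
x* = 14/3 = 4.6667 (rounded; the exact value 14/3 is used below)
lambda = (2*2*(14/3) - 9)/3 = 3.2222
Step 3: Compute optimal value.
f(x*) = 2*(14/3)^2 - 9*(14/3) = 1.5556


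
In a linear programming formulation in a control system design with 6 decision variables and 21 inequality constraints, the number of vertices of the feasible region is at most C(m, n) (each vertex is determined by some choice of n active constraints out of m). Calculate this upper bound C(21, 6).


Each vertex corresponds to some choice of n active constraints out of m, so the number of vertices is at most C(m, n) = m! / (n!(m-n)!).
m = 21, n = 6
Numerator: 21 * 20 * 19 * 18 * 17 * 16
Denominator: 6! = 720
C(21, 6) = 54264


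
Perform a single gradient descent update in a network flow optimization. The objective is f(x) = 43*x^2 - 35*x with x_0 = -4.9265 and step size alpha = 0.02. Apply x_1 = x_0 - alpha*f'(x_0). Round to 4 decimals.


We compute the gradient at x_0 and apply the update.
f'(x) = 86*x - 35
f'(-4.9265) = 86*-4.9265 - 35 = -458.679
x_1 = -4.9265 - 0.02*-458.679 = 4.2471


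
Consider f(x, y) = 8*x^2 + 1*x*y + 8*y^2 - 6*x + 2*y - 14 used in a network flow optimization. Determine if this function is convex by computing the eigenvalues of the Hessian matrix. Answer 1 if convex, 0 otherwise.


The Hessian of f(x,y) = 8*x^2 + 1*x*y + 8*y^2 - 6*x + 2*y - 14 is:
H = [[16, 1], [1, 16]]
Trace = 16 + 16 = 32
Determinant = 16*16 - (1)^2 = 255
Discriminant = (32)^2 - 4*255 = 4.0
Eigenvalues: lambda_1 = 15.0, lambda_2 = 17.0
The function is convex.

1


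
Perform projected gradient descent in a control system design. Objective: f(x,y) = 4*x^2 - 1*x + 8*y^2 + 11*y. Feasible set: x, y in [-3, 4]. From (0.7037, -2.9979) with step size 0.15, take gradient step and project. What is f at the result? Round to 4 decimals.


Step 1: Compute gradient at (0.7037, -2.9979).
grad_x = 2*4*0.7037 - 1 = 4.6296
grad_y = 2*8*-2.9979 + 11 = -36.9664
Step 2: Gradient step.
x_raw = 0.7037 - 0.15*4.6296 = 0.0093
y_raw = -2.9979 - 0.15*-36.9664 = 2.5471
Step 3: Project onto [-3, 4].
x_proj = clip(0.0093) = 0.0093
y_proj = clip(2.5471) = 2.5471
Step 4: Evaluate f.
f(0.0093, 2.5471) = 79.9089


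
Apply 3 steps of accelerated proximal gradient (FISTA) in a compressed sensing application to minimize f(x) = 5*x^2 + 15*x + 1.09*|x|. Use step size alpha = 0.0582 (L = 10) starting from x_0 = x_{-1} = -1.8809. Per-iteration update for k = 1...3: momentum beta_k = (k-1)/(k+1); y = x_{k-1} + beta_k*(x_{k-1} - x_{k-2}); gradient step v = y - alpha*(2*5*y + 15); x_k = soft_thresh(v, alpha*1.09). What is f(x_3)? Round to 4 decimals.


FISTA on f(x) = 5*x^2 + 15*x + 1.09*|x|
L = 10, alpha = 0.0582
Iteration 1: beta = 0.0, y = -1.8809 + 0.0*(-1.8809 + 1.8809) = -1.8809
  grad(y) = -3.809, v = y - alpha*grad = -1.6592
  prox(v) = soft_thresh(-1.6592, 0.0634) = -1.5958
Iteration 2: beta = 0.3333, y = -1.5958 + 0.3333*(-1.5958 + 1.8809) = -1.5007
  grad(y) = -0.0074, v = y - alpha*grad = -1.5003
  prox(v) = soft_thresh(-1.5003, 0.0634) = -1.4369
Iteration 3: beta = 0.5, y = -1.4369 + 0.5*(-1.4369 + 1.5958) = -1.3574
  grad(y) = 1.4258, v = y - alpha*grad = -1.4404
  prox(v) = soft_thresh(-1.4404, 0.0634) = -1.377
f(x_3) = 5*(-1.377)^2 + 15*(-1.377) + 1.09*|-1.377| = -9.6734


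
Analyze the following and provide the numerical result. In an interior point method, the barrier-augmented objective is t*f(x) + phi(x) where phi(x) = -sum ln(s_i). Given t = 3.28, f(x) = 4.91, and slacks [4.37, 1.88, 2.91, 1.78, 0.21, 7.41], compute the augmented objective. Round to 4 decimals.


Step 1: Compute log-barrier.
ln values: [1.4748, 0.6313, 1.0682, 0.5766, -1.5606, 2.0028]
phi = -(1.4748 + 0.6313 + 1.0682 + 0.5766 - 1.5606 + 2.0028) = -4.193
Step 2: Compute augmented objective.
t*f(x) = 3.28*4.91 = 16.1048
Total = 16.1048 - 4.193 = 11.9118


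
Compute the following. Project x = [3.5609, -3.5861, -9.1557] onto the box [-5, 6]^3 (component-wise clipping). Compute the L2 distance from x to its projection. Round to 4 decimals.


Project each component onto [-5, 6].
clip(3.5609) = 3.5609, clip(-3.5861) = -3.5861, clip(-9.1557) = -5.0
Projection = [3.5609, -3.5861, -5.0]
Squared diffs: [0.0, 0.0, 17.2698]
Distance = sqrt(17.2698) = 4.1557


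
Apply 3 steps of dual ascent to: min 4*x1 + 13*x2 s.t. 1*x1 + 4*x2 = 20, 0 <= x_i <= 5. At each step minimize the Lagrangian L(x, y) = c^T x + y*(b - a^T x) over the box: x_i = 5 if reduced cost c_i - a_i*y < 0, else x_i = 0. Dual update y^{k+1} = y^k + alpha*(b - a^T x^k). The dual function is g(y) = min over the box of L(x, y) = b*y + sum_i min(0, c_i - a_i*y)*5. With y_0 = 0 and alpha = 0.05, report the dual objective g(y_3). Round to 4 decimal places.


Dual ascent for LP: min 4*x1 + 13*x2, 1*x1 + 4*x2 = 20, 0 <= x_i <= 5
Step 1: y^k = 0.0, reduced costs: (4.0, 13.0)
  x^k = (0.0, 0.0), subgradient = b - a^T x = 20.0
  y^{k+1} = 0.0 + 0.05*20.0 = 1.0
Step 2: y^k = 1.0, reduced costs: (3.0, 9.0)
  x^k = (0.0, 0.0), subgradient = b - a^T x = 20.0
  y^{k+1} = 1.0 + 0.05*20.0 = 2.0
Step 3: y^k = 2.0, reduced costs: (2.0, 5.0)
  x^k = (0.0, 0.0), subgradient = b - a^T x = 20.0
  y^{k+1} = 2.0 + 0.05*20.0 = 3.0
Dual objective at y_3 = 3.0: reduced costs (1.0, 1.0), box minimizer x = (0.0, 0.0)
g(y_3) = b*y + (c1 - a1*y)*x1 + (c2 - a2*y)*x2 = 20*3.0 + 1.0*0.0 + 1.0*0.0 = 60.0 + 0.0 + 0.0 = 60.0


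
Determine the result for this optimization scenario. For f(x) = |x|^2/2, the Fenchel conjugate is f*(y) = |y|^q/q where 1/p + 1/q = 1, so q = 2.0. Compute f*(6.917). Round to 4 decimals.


The conjugate exponent q satisfies 1/p + 1/q = 1.
p = 2, so q = 2/(2 - 1) = 2.0
|y|^q = 6.917^2.0 = 47.8449
f*(6.917) = 47.8449 / 2.0 = 23.9224


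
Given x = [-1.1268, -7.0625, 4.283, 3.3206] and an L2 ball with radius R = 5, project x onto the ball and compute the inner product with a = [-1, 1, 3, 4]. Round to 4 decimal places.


Step 1: Compute ||x|| (intermediates to 6 decimals).
||x|| = sqrt((-1.1268)^2 + (-7.0625)^2 + 4.283^2 + 3.3206^2) = 8.973241
Step 2: Project.
Since ||x|| > R, scale = R/||x|| = 5/8.973241 = 0.557212, proj(x) = scale * x
proj(x) = [-0.627866, -3.93531, 2.386539, 1.850278]
Step 3: Dot product.
a^T * proj(x) = -1*(-0.627866) + 1*(-3.93531) + 3*2.386539 + 4*1.850278 = 11.2533


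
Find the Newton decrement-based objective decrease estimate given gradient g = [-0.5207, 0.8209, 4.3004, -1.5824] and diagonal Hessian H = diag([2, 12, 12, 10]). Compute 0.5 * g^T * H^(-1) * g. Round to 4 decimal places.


Step 1: H is diagonal, so H^(-1) * g = [-0.2604, 0.0684, 0.3584, -0.1582].
Step 2: g^T H^(-1) g = sum_i g_i^2 / H_ii
  = (-0.5207)^2/2 + (0.8209)^2/12 + (4.3004)^2/12 + (-1.5824)^2/10
  = 0.1356 + 0.0562 + 1.5411 + 0.2504 = 1.9832
Step 3: Objective decrease = 0.5 * g^T H^(-1) g = 0.9916


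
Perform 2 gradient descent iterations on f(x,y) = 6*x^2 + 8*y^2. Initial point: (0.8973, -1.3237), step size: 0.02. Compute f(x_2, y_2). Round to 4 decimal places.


Gradient descent on f(x,y) = 6*x^2 + 8*y^2.
Starting point: (0.8973, -1.3237), alpha = 0.02
Step 1: grad_x = 2*6*0.8973 = 10.7676, grad_y = 2*8*-1.3237 = -21.1792
  x_1 = 0.8973 - 0.02*10.7676 = 0.6819
  y_1 = -1.3237 - 0.02*-21.1792 = -0.9001
Step 2: grad_x = 2*6*0.6819 = 8.1834, grad_y = 2*8*-0.9001 = -14.4019
  x_2 = 0.6819 - 0.02*8.1834 = 0.5183
  y_2 = -0.9001 - 0.02*-14.4019 = -0.6121
f(0.5183, -0.6121) = 6*0.5183^2 + 8*(-0.6121)^2 = 4.6088


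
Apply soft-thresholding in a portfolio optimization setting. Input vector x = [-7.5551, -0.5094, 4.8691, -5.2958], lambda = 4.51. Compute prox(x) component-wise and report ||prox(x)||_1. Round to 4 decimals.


Soft-thresholding with lambda = 4.51:
prox(-7.5551) = sign(-7.5551)*max(|-7.5551| - 4.51, 0) = -3.0451
prox(-0.5094) = sign(-0.5094)*max(|-0.5094| - 4.51, 0) = 0.0
prox(4.8691) = sign(4.8691)*max(|4.8691| - 4.51, 0) = 0.3591
prox(-5.2958) = sign(-5.2958)*max(|-5.2958| - 4.51, 0) = -0.7858
prox(x) = [-3.0451, 0.0, 0.3591, -0.7858]
||prox(x)||_1 = 3.0451 + 0.0 + 0.3591 + 0.7858 = 4.19


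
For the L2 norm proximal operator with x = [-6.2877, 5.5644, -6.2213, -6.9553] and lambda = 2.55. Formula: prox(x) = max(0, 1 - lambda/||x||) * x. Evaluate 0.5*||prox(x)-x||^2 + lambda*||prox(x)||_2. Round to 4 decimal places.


Step 1: Compute ||x||.
||x|| = 12.553
Step 2: Compute scaling factor.
scale = max(0, 1 - 2.55/12.553) = 0.7969
Step 3: prox(x) = [-5.0104, 4.4341, -4.9575, -5.5424]
||prox(x)|| = 10.003
Step 4: Proximal objective.
0.5*||prox-x||^2 = 3.2513
lambda*||prox|| = 25.5077
Total = 28.759


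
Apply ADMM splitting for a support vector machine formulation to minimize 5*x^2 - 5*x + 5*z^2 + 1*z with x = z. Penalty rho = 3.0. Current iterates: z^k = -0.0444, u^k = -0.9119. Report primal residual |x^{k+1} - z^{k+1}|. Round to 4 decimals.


ADMM iteration with rho = 3.0, z^k = -0.0444, u^k = -0.9119
Step 1: x-update.
Minimize 5*x^2 - 5*x + (3.0/2)*(x + 0.0444 - 0.9119)^2
FOC: (2*5 + 3.0)*x = 5 + 3.0*(-0.0444 + 0.9119)
x^{k+1} = 0.5848
Step 2: z-update.
Minimize 5*z^2 + 1*z + (3.0/2)*(0.5848 - z - 0.9119)^2
FOC: (2*5 + 3.0)*z = -1 + 3.0*(0.5848 - 0.9119)
z^{k+1} = -0.1524
Step 3: u-update.
u^{k+1} = -0.9119 + 0.5848 + 0.1524 = -0.1747
Step 4: Primal residual = |0.5848 + 0.1524| = 0.7372


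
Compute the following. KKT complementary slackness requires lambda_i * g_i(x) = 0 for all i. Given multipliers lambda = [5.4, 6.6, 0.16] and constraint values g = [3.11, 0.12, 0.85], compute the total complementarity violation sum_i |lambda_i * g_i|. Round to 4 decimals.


KKT complementary slackness check:
lambda_1 * g_1 = 5.4 * 3.11 = 16.794
lambda_2 * g_2 = 6.6 * 0.12 = 0.792
lambda_3 * g_3 = 0.16 * 0.85 = 0.136
Total violation = 16.794 + 0.792 + 0.136 = 17.722


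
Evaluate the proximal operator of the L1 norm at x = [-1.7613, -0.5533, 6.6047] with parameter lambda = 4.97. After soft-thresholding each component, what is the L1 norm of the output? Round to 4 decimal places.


Soft-thresholding with lambda = 4.97:
prox(-1.7613) = sign(-1.7613)*max(|-1.7613| - 4.97, 0) = 0.0
prox(-0.5533) = sign(-0.5533)*max(|-0.5533| - 4.97, 0) = 0.0
prox(6.6047) = sign(6.6047)*max(|6.6047| - 4.97, 0) = 1.6347
prox(x) = [0.0, 0.0, 1.6347]
||prox(x)||_1 = 0.0 + 0.0 + 1.6347 = 1.6347


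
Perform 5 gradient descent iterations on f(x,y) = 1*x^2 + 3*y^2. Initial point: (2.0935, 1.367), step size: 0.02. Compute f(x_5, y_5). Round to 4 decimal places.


Gradient descent on f(x,y) = 1*x^2 + 3*y^2.
Starting point: (2.0935, 1.367), alpha = 0.02
Step 1: grad_x = 2*1*2.0935 = 4.187, grad_y = 2*3*1.367 = 8.202
  x_1 = 2.0935 - 0.02*4.187 = 2.0098
  y_1 = 1.367 - 0.02*8.202 = 1.203
Step 2: grad_x = 2*1*2.0098 = 4.0195, grad_y = 2*3*1.203 = 7.2178
  x_2 = 2.0098 - 0.02*4.0195 = 1.9294
  y_2 = 1.203 - 0.02*7.2178 = 1.0586
Step 3: grad_x = 2*1*1.9294 = 3.8587, grad_y = 2*3*1.0586 = 6.3516
  x_3 = 1.9294 - 0.02*3.8587 = 1.8522
  y_3 = 1.0586 - 0.02*6.3516 = 0.9316
Step 4: grad_x = 2*1*1.8522 = 3.7044, grad_y = 2*3*0.9316 = 5.5894
  x_4 = 1.8522 - 0.02*3.7044 = 1.7781
  y_4 = 0.9316 - 0.02*5.5894 = 0.8198
Step 5: grad_x = 2*1*1.7781 = 3.5562, grad_y = 2*3*0.8198 = 4.9187
  x_5 = 1.7781 - 0.02*3.5562 = 1.707
  y_5 = 0.8198 - 0.02*4.9187 = 0.7214
f(1.707, 0.7214) = 1*1.707^2 + 3*0.7214^2 = 4.4751


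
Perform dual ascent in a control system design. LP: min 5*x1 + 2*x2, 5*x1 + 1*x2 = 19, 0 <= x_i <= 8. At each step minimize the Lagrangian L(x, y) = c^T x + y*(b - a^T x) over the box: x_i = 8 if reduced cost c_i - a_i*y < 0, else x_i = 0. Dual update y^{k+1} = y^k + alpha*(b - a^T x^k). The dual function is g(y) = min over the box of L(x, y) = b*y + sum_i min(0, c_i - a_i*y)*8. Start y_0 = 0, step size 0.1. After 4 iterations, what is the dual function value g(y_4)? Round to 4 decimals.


Dual ascent for LP: min 5*x1 + 2*x2, 5*x1 + 1*x2 = 19, 0 <= x_i <= 8
Step 1: y^k = 0.0, reduced costs: (5.0, 2.0)
  x^k = (0.0, 0.0), subgradient = b - a^T x = 19.0
  y^{k+1} = 0.0 + 0.1*19.0 = 1.9
Step 2: y^k = 1.9, reduced costs: (-4.5, 0.1)
  x^k = (8.0, 0.0), subgradient = b - a^T x = -21.0
  y^{k+1} = 1.9 + 0.1*-21.0 = -0.2
Step 3: y^k = -0.2, reduced costs: (6.0, 2.2)
  x^k = (0.0, 0.0), subgradient = b - a^T x = 19.0
  y^{k+1} = -0.2 + 0.1*19.0 = 1.7
Step 4: y^k = 1.7, reduced costs: (-3.5, 0.3)
  x^k = (8.0, 0.0), subgradient = b - a^T x = -21.0
  y^{k+1} = 1.7 + 0.1*-21.0 = -0.4
Dual objective at y_4 = -0.4: reduced costs (7.0, 2.4), box minimizer x = (0.0, 0.0)
g(y_4) = b*y + (c1 - a1*y)*x1 + (c2 - a2*y)*x2 = 19*(-0.4) + 7.0*0.0 + 2.4*0.0 = -7.6 + 0.0 + 0.0 = -7.6


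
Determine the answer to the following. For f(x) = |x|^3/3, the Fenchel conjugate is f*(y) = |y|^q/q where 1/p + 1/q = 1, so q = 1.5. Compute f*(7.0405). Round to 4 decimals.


The conjugate exponent q satisfies 1/p + 1/q = 1.
p = 3, so q = 3/(3 - 1) = 1.5
|y|^q = 7.0405^1.5 = 18.6812
f*(7.0405) = 18.6812 / 1.5 = 12.4541


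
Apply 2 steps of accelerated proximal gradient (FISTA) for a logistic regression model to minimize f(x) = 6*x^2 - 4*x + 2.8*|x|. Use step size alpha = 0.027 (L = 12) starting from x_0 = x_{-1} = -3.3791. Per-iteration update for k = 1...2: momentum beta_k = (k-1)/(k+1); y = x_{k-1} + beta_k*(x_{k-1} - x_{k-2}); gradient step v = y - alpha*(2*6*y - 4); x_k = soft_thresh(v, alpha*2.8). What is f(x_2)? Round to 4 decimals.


FISTA on f(x) = 6*x^2 - 4*x + 2.8*|x|
L = 12, alpha = 0.027
Iteration 1: beta = 0.0, y = -3.3791 + 0.0*(-3.3791 + 3.3791) = -3.3791
  grad(y) = -44.5492, v = y - alpha*grad = -2.1763
  prox(v) = soft_thresh(-2.1763, 0.0756) = -2.1007
Iteration 2: beta = 0.3333, y = -2.1007 + 0.3333*(-2.1007 + 3.3791) = -1.6745
  grad(y) = -24.0943, v = y - alpha*grad = -1.024
  prox(v) = soft_thresh(-1.024, 0.0756) = -0.9484
f(x_2) = 6*(-0.9484)^2 - 4*(-0.9484) + 2.8*|-0.9484| = 11.8456


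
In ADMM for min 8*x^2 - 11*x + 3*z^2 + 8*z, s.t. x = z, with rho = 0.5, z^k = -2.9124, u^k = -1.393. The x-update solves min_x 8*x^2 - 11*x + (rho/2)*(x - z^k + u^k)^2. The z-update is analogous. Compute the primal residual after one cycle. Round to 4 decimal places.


ADMM iteration with rho = 0.5, z^k = -2.9124, u^k = -1.393
Step 1: x-update.
Minimize 8*x^2 - 11*x + (0.5/2)*(x + 2.9124 - 1.393)^2
FOC: (2*8 + 0.5)*x = 11 + 0.5*(-2.9124 + 1.393)
x^{k+1} = 0.6206
Step 2: z-update.
Minimize 3*z^2 + 8*z + (0.5/2)*(0.6206 - z - 1.393)^2
FOC: (2*3 + 0.5)*z = -8 + 0.5*(0.6206 - 1.393)
z^{k+1} = -1.2902
Step 3: u-update.
u^{k+1} = -1.393 + 0.6206 + 1.2902 = 0.5178
Step 4: Primal residual = |0.6206 + 1.2902| = 1.9108


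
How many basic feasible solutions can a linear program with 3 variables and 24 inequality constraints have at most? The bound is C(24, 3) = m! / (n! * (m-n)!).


Each vertex corresponds to some choice of n active constraints out of m, so the number of vertices is at most C(m, n) = m! / (n!(m-n)!).
m = 24, n = 3
Numerator: 24 * 23 * 22
Denominator: 3! = 6
C(24, 3) = 2024


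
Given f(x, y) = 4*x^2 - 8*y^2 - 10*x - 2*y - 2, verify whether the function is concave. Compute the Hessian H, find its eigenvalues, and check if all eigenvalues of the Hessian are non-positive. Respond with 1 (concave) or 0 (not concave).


The Hessian of f(x,y) = 4*x^2 - 8*y^2 - 10*x - 2*y - 2 is:
H = [[8, 0], [0, -16]]
Trace = 8 - 16 = -8
Determinant = 8*-16 - (0)^2 = -128
Discriminant = (-8)^2 - 4*-128 = 576.0
Eigenvalues: lambda_1 = -16.0, lambda_2 = 8.0
The function is not concave.

0


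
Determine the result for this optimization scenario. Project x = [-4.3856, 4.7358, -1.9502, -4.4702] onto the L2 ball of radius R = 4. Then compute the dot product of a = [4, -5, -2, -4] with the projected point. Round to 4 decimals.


Step 1: Compute ||x|| (intermediates to 6 decimals).
||x|| = sqrt((-4.3856)^2 + 4.7358^2 + (-1.9502)^2 + (-4.4702)^2) = 8.089948
Step 2: Project.
Since ||x|| > R, scale = R/||x|| = 4/8.089948 = 0.494441, proj(x) = scale * x
proj(x) = [-2.16842, 2.341574, -0.964259, -2.21025]
Step 3: Dot product.
a^T * proj(x) = 4*(-2.16842) - 5*2.341574 - 2*(-0.964259) - 4*(-2.21025) = -9.612


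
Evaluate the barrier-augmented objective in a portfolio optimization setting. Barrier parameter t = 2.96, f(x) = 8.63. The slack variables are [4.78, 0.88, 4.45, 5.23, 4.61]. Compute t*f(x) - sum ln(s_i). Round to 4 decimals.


Step 1: Compute log-barrier.
ln values: [1.5644, -0.1278, 1.4929, 1.6544, 1.5282]
phi = -(1.5644 - 0.1278 + 1.4929 + 1.6544 + 1.5282) = -6.1122
Step 2: Compute augmented objective.
t*f(x) = 2.96*8.63 = 25.5448
Total = 25.5448 - 6.1122 = 19.4326


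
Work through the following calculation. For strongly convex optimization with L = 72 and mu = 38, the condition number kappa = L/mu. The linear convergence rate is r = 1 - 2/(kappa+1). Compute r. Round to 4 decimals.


Step 1: Compute the condition number.
kappa = L/mu = 72/38 = 1.8947
Step 2: Compute the convergence rate.
r = 1 - 2/(kappa + 1) = 1 - 2*mu/(L + mu) = (L - mu)/(L + mu) = 34/110 = 0.3091


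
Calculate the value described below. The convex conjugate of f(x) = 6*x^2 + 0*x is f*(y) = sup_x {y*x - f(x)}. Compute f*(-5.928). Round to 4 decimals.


f*(y) = sup_x {y*x - a*x^2 - b*x} = sup_x {(y-b)*x - a*x^2}
FOC: (y - b) - 2a*x = 0 => x* = (y - b)/(2a)
x* = (-5.928 - 0)/(2*6) = -0.494
f*(-5.928) = (y-b)^2/(4a) = (-5.928 - 0)^2/(4*6)
= 35.1412/24 = 1.4642


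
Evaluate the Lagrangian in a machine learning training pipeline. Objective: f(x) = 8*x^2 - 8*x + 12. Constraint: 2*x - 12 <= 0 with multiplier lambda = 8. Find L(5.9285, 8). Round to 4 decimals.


Step 1: Evaluate f(x).
f(5.9285) = 8*5.9285^2 - 8*5.9285 + 12 = 245.7489
Step 2: Evaluate g(x).
g(5.9285) = 2*5.9285 - 12 = -0.143
Step 3: Compute Lagrangian.
L = 245.7489 + 8*-0.143 = 244.6049


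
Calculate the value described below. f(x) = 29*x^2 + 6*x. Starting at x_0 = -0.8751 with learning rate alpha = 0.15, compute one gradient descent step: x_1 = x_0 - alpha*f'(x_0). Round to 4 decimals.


We compute the gradient at x_0 and apply the update.
f'(x) = 58*x + 6
f'(-0.8751) = 58*-0.8751 + 6 = -44.7558
x_1 = -0.8751 - 0.15*-44.7558 = 5.8383


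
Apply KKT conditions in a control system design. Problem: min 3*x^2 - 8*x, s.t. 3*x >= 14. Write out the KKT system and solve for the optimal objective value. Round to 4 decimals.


Step 1: Try lambda = 0 (constraint inactive).
x_unc = 8/(2*3) = 1.3333
Check: 3*1.3333 = 3.9999 < 14 -- violated!
Step 2: Constraint must be active: 3*x = 14
x* = 14/3 = 4.6667 (rounded; the exact value 14/3 is used below)
lambda = (2*3*(14/3) - 8)/3 = 6.6667
Step 3: Compute optimal value.
f(x*) = 3*(14/3)^2 - 8*(14/3) = 28.0


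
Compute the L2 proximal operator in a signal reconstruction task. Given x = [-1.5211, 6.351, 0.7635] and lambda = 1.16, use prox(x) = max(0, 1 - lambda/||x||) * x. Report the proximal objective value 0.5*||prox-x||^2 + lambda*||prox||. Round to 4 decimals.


Step 1: Compute ||x||.
||x|| = 6.5751
Step 2: Compute scaling factor.
scale = max(0, 1 - 1.16/6.5751) = 0.8236
Step 3: prox(x) = [-1.2527, 5.2305, 0.6288]
||prox(x)|| = 5.4151
Step 4: Proximal objective.
0.5*||prox-x||^2 = 0.6728
lambda*||prox|| = 6.2815
Total = 6.9543


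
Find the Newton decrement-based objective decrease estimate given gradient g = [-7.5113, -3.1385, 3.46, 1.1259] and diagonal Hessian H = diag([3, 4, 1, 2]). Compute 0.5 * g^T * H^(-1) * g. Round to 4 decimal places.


Step 1: H is diagonal, so H^(-1) * g = [-2.5038, -0.7846, 3.46, 0.563].
Step 2: g^T H^(-1) g = sum_i g_i^2 / H_ii
  = (-7.5113)^2/3 + (-3.1385)^2/4 + (3.46)^2/1 + (1.1259)^2/2
  = 18.8065 + 2.4625 + 11.9716 + 0.6338 = 33.8745
Step 3: Objective decrease = 0.5 * g^T H^(-1) g = 16.9373


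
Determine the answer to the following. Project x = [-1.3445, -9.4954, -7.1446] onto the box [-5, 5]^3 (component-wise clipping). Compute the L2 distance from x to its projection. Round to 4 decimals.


Project each component onto [-5, 5].
clip(-1.3445) = -1.3445, clip(-9.4954) = -5.0, clip(-7.1446) = -5.0
Projection = [-1.3445, -5.0, -5.0]
Squared diffs: [0.0, 20.2086, 4.5993]
Distance = sqrt(24.8079) = 4.9808


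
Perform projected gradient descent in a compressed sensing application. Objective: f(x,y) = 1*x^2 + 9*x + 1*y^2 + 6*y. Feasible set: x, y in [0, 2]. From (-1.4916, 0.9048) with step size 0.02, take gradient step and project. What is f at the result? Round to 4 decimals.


Step 1: Compute gradient at (-1.4916, 0.9048).
grad_x = 2*1*-1.4916 + 9 = 6.0168
grad_y = 2*1*0.9048 + 6 = 7.8096
Step 2: Gradient step.
x_raw = -1.4916 - 0.02*6.0168 = -1.6119
y_raw = 0.9048 - 0.02*7.8096 = 0.7486
Step 3: Project onto [0, 2].
x_proj = clip(-1.6119) = 0.0
y_proj = clip(0.7486) = 0.7486
Step 4: Evaluate f.
f(0.0, 0.7486) = 5.0521


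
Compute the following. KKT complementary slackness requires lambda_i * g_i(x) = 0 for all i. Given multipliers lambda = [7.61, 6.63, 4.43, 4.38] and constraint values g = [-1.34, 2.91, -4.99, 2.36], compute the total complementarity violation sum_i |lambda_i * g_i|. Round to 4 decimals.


KKT complementary slackness check:
lambda_1 * g_1 = 7.61 * -1.34 = -10.1974
lambda_2 * g_2 = 6.63 * 2.91 = 19.2933
lambda_3 * g_3 = 4.43 * -4.99 = -22.1057
lambda_4 * g_4 = 4.38 * 2.36 = 10.3368
Total violation = 10.1974 + 19.2933 + 22.1057 + 10.3368 = 61.9332


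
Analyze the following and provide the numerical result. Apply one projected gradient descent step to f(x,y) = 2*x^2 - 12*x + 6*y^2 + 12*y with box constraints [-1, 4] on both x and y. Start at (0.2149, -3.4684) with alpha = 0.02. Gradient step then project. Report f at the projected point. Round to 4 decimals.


Step 1: Compute gradient at (0.2149, -3.4684).
grad_x = 2*2*0.2149 - 12 = -11.1404
grad_y = 2*6*-3.4684 + 12 = -29.6208
Step 2: Gradient step.
x_raw = 0.2149 - 0.02*-11.1404 = 0.4377
y_raw = -3.4684 - 0.02*-29.6208 = -2.876
Step 3: Project onto [-1, 4].
x_proj = clip(0.4377) = 0.4377
y_proj = clip(-2.876) = -1.0
Step 4: Evaluate f.
f(0.4377, -1.0) = -10.8693


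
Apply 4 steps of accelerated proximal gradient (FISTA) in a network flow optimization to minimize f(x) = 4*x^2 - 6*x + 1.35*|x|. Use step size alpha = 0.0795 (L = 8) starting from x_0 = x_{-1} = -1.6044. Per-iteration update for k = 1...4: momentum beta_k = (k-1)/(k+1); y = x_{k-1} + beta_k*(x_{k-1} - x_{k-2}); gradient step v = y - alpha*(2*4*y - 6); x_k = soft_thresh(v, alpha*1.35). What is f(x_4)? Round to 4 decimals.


FISTA on f(x) = 4*x^2 - 6*x + 1.35*|x|
L = 8, alpha = 0.0795
Iteration 1: beta = 0.0, y = -1.6044 + 0.0*(-1.6044 + 1.6044) = -1.6044
  grad(y) = -18.8352, v = y - alpha*grad = -0.107
  prox(v) = soft_thresh(-0.107, 0.1073) = 0.0
Iteration 2: beta = 0.3333, y = 0.0 + 0.3333*(0.0 + 1.6044) = 0.5348
  grad(y) = -1.7216, v = y - alpha*grad = 0.6717
  prox(v) = soft_thresh(0.6717, 0.1073) = 0.5643
Iteration 3: beta = 0.5, y = 0.5643 + 0.5*(0.5643 - 0.0) = 0.8465
  grad(y) = 0.7721, v = y - alpha*grad = 0.7851
  prox(v) = soft_thresh(0.7851, 0.1073) = 0.6778
Iteration 4: beta = 0.6, y = 0.6778 + 0.6*(0.6778 - 0.5643) = 0.7459
  grad(y) = -0.0329, v = y - alpha*grad = 0.7485
  prox(v) = soft_thresh(0.7485, 0.1073) = 0.6412
f(x_4) = 4*0.6412^2 - 6*0.6412 + 1.35*|0.6412| = -1.337


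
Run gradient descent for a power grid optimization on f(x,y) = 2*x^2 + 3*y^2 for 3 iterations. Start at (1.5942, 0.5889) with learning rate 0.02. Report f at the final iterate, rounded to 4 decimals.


Gradient descent on f(x,y) = 2*x^2 + 3*y^2.
Starting point: (1.5942, 0.5889), alpha = 0.02
Step 1: grad_x = 2*2*1.5942 = 6.3768, grad_y = 2*3*0.5889 = 3.5334
  x_1 = 1.5942 - 0.02*6.3768 = 1.4667
  y_1 = 0.5889 - 0.02*3.5334 = 0.5182
Step 2: grad_x = 2*2*1.4667 = 5.8667, grad_y = 2*3*0.5182 = 3.1094
  x_2 = 1.4667 - 0.02*5.8667 = 1.3493
  y_2 = 0.5182 - 0.02*3.1094 = 0.456
Step 3: grad_x = 2*2*1.3493 = 5.3973, grad_y = 2*3*0.456 = 2.7363
  x_3 = 1.3493 - 0.02*5.3973 = 1.2414
  y_3 = 0.456 - 0.02*2.7363 = 0.4013
f(1.2414, 0.4013) = 2*1.2414^2 + 3*0.4013^2 = 3.5652


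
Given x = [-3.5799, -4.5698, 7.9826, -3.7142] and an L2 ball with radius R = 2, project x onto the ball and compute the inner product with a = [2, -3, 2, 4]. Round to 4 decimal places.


Step 1: Compute ||x|| (intermediates to 6 decimals).
||x|| = sqrt((-3.5799)^2 + (-4.5698)^2 + 7.9826^2 + (-3.7142)^2) = 10.545897
Step 2: Project.
Since ||x|| > R, scale = R/||x|| = 2/10.545897 = 0.189647, proj(x) = scale * x
proj(x) = [-0.678917, -0.866649, 1.513876, -0.704387]
Step 3: Dot product.
a^T * proj(x) = 2*(-0.678917) - 3*(-0.866649) + 2*1.513876 + 4*(-0.704387) = 1.4523


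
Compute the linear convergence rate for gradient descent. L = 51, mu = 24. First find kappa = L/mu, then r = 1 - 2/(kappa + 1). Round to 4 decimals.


Step 1: Compute the condition number.
kappa = L/mu = 51/24 = 2.125
Step 2: Compute the convergence rate.
r = 1 - 2/(kappa + 1) = 1 - 2*mu/(L + mu) = (L - mu)/(L + mu) = 27/75 = 0.36


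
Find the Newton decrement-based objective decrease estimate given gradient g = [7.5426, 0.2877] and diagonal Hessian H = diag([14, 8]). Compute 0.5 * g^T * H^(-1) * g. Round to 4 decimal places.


Step 1: H is diagonal, so H^(-1) * g = [0.5388, 0.036].
Step 2: g^T H^(-1) g = sum_i g_i^2 / H_ii
  = (7.5426)^2/14 + (0.2877)^2/8
  = 4.0636 + 0.0103 = 4.074
Step 3: Objective decrease = 0.5 * g^T H^(-1) g = 2.037


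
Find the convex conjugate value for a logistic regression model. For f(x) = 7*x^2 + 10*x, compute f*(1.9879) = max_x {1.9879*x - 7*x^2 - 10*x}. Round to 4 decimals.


f*(y) = sup_x {y*x - a*x^2 - b*x} = sup_x {(y-b)*x - a*x^2}
FOC: (y - b) - 2a*x = 0 => x* = (y - b)/(2a)
x* = (1.9879 - 10)/(2*7) = -0.5723
f*(1.9879) = (y-b)^2/(4a) = (1.9879 - 10)^2/(4*7)
= 64.1937/28 = 2.2926


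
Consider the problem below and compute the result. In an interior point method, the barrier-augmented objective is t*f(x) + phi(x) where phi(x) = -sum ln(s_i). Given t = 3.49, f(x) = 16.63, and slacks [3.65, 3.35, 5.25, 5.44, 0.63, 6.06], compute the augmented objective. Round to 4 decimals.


Step 1: Compute log-barrier.
ln values: [1.2947, 1.209, 1.6582, 1.6938, -0.462, 1.8017]
phi = -(1.2947 + 1.209 + 1.6582 + 1.6938 - 0.462 + 1.8017) = -7.1954
Step 2: Compute augmented objective.
t*f(x) = 3.49*16.63 = 58.0387
Total = 58.0387 - 7.1954 = 50.8433


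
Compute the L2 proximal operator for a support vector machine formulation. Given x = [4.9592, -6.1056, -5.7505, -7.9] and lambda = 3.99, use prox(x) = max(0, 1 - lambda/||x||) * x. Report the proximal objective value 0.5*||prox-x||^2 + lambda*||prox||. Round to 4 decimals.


Step 1: Compute ||x||.
||x|| = 12.5439
Step 2: Compute scaling factor.
scale = max(0, 1 - 3.99/12.5439) = 0.6819
Step 3: prox(x) = [3.3818, -4.1635, -3.9214, -5.3872]
||prox(x)|| = 8.5539
Step 4: Proximal objective.
0.5*||prox-x||^2 = 7.9601
lambda*||prox|| = 34.1301
Total = 42.0902


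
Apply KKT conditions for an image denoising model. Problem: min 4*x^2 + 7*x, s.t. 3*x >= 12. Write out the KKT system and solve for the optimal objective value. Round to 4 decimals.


Step 1: Try lambda = 0 (constraint inactive).
x_unc = -7/(2*4) = -0.875
Check: 3*-0.875 = -2.625 < 12 -- violated!
Step 2: Constraint must be active: 3*x = 12
x* = 12/3 = 4.0
lambda = (2*4*4.0 + 7)/3 = 13.0
Step 3: Compute optimal value.
f(x*) = 4*4.0^2 + 7*4.0 = 92.0


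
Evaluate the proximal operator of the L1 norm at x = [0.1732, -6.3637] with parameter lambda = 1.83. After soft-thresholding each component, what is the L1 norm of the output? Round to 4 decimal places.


Soft-thresholding with lambda = 1.83:
prox(0.1732) = sign(0.1732)*max(|0.1732| - 1.83, 0) = 0.0
prox(-6.3637) = sign(-6.3637)*max(|-6.3637| - 1.83, 0) = -4.5337
prox(x) = [0.0, -4.5337]
||prox(x)||_1 = 0.0 + 4.5337 = 4.5337


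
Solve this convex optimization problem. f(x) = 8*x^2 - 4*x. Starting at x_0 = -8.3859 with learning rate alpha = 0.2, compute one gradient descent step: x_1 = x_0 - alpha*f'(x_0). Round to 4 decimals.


We compute the gradient at x_0 and apply the update.
f'(x) = 16*x - 4
f'(-8.3859) = 16*-8.3859 - 4 = -138.1744
x_1 = -8.3859 - 0.2*-138.1744 = 19.249


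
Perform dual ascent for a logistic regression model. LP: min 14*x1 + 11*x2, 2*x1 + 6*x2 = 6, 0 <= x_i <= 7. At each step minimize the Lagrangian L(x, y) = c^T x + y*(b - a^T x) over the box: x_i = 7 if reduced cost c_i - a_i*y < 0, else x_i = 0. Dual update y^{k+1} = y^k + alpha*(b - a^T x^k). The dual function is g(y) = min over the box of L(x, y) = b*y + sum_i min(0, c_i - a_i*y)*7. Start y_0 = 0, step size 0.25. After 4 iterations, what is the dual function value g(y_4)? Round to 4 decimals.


Dual ascent for LP: min 14*x1 + 11*x2, 2*x1 + 6*x2 = 6, 0 <= x_i <= 7
Step 1: y^k = 0.0, reduced costs: (14.0, 11.0)
  x^k = (0.0, 0.0), subgradient = b - a^T x = 6.0
  y^{k+1} = 0.0 + 0.25*6.0 = 1.5
Step 2: y^k = 1.5, reduced costs: (11.0, 2.0)
  x^k = (0.0, 0.0), subgradient = b - a^T x = 6.0
  y^{k+1} = 1.5 + 0.25*6.0 = 3.0
Step 3: y^k = 3.0, reduced costs: (8.0, -7.0)
  x^k = (0.0, 7.0), subgradient = b - a^T x = -36.0
  y^{k+1} = 3.0 + 0.25*-36.0 = -6.0
Step 4: y^k = -6.0, reduced costs: (26.0, 47.0)
  x^k = (0.0, 0.0), subgradient = b - a^T x = 6.0
  y^{k+1} = -6.0 + 0.25*6.0 = -4.5
Dual objective at y_4 = -4.5: reduced costs (23.0, 38.0), box minimizer x = (0.0, 0.0)
g(y_4) = b*y + (c1 - a1*y)*x1 + (c2 - a2*y)*x2 = 6*(-4.5) + 23.0*0.0 + 38.0*0.0 = -27.0 + 0.0 + 0.0 = -27.0


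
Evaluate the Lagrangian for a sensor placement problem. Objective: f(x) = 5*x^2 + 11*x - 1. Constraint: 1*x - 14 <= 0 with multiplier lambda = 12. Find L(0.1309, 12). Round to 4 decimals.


Step 1: Evaluate f(x).
f(0.1309) = 5*0.1309^2 + 11*0.1309 - 1 = 0.5256
Step 2: Evaluate g(x).
g(0.1309) = 1*0.1309 - 14 = -13.8691
Step 3: Compute Lagrangian.
L = 0.5256 + 12*-13.8691 = -165.9036


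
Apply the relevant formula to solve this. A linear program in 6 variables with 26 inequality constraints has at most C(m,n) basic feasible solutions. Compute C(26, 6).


Each vertex corresponds to some choice of n active constraints out of m, so the number of vertices is at most C(m, n) = m! / (n!(m-n)!).
m = 26, n = 6
Numerator: 26 * 25 * 24 * 23 * 22 * 21
Denominator: 6! = 720
C(26, 6) = 230230


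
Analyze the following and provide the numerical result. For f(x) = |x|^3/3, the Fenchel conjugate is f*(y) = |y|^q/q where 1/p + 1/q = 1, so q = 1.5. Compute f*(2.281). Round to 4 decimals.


The conjugate exponent q satisfies 1/p + 1/q = 1.
p = 3, so q = 3/(3 - 1) = 1.5
|y|^q = 2.281^1.5 = 3.445
f*(2.281) = 3.445 / 1.5 = 2.2967


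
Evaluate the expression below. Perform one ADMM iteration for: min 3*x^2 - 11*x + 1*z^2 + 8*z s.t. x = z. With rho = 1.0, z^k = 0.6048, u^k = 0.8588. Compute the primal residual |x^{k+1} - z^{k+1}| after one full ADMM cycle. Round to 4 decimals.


ADMM iteration with rho = 1.0, z^k = 0.6048, u^k = 0.8588
Step 1: x-update.
Minimize 3*x^2 - 11*x + (1.0/2)*(x - 0.6048 + 0.8588)^2
FOC: (2*3 + 1.0)*x = 11 + 1.0*(0.6048 - 0.8588)
x^{k+1} = 1.5351
Step 2: z-update.
Minimize 1*z^2 + 8*z + (1.0/2)*(1.5351 - z + 0.8588)^2
FOC: (2*1 + 1.0)*z = -8 + 1.0*(1.5351 + 0.8588)
z^{k+1} = -1.8687
Step 3: u-update.
u^{k+1} = 0.8588 + 1.5351 + 1.8687 = 4.2626
Step 4: Primal residual = |1.5351 + 1.8687| = 3.4038


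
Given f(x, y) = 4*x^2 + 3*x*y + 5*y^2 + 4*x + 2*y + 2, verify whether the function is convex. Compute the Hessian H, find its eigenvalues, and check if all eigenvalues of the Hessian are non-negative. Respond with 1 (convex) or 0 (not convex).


The Hessian of f(x,y) = 4*x^2 + 3*x*y + 5*y^2 + 4*x + 2*y + 2 is:
H = [[8, 3], [3, 10]]
Trace = 8 + 10 = 18
Determinant = 8*10 - (3)^2 = 71
Discriminant = (18)^2 - 4*71 = 40.0
Eigenvalues: lambda_1 = 5.8377, lambda_2 = 12.1623
The function is convex.

1


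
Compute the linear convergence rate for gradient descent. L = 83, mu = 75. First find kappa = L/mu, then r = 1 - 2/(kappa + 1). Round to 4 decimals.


Step 1: Compute the condition number.
kappa = L/mu = 83/75 = 1.1067
Step 2: Compute the convergence rate.
r = 1 - 2/(kappa + 1) = 1 - 2*mu/(L + mu) = (L - mu)/(L + mu) = 8/158 = 0.0506


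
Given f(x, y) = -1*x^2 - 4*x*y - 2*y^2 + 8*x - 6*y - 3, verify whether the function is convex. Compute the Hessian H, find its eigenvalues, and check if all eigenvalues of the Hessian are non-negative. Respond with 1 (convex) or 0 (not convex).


The Hessian of f(x,y) = -1*x^2 - 4*x*y - 2*y^2 + 8*x - 6*y - 3 is:
H = [[-2, -4], [-4, -4]]
Trace = -2 - 4 = -6
Determinant = -2*-4 - (-4)^2 = -8
Discriminant = (-6)^2 - 4*-8 = 68.0
Eigenvalues: lambda_1 = -7.1231, lambda_2 = 1.1231
The function is not convex.

0


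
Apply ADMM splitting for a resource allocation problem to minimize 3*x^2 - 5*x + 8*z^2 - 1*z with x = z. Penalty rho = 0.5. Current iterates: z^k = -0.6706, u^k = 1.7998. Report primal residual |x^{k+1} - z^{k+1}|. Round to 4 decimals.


ADMM iteration with rho = 0.5, z^k = -0.6706, u^k = 1.7998
Step 1: x-update.
Minimize 3*x^2 - 5*x + (0.5/2)*(x + 0.6706 + 1.7998)^2
FOC: (2*3 + 0.5)*x = 5 + 0.5*(-0.6706 - 1.7998)
x^{k+1} = 0.5792
Step 2: z-update.
Minimize 8*z^2 - 1*z + (0.5/2)*(0.5792 - z + 1.7998)^2
FOC: (2*8 + 0.5)*z = 1 + 0.5*(0.5792 + 1.7998)
z^{k+1} = 0.1327
Step 3: u-update.
u^{k+1} = 1.7998 + 0.5792 - 0.1327 = 2.2463
Step 4: Primal residual = |0.5792 - 0.1327| = 0.4465


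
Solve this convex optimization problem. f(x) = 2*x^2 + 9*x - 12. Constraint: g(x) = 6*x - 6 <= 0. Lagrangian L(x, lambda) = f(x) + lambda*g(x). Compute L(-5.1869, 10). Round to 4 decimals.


Step 1: Evaluate f(x).
f(-5.1869) = 2*(-5.1869)^2 + 9*(-5.1869) - 12 = -4.8742
Step 2: Evaluate g(x).
g(-5.1869) = 6*-5.1869 - 6 = -37.1214
Step 3: Compute Lagrangian.
L = -4.8742 + 10*-37.1214 = -376.0882


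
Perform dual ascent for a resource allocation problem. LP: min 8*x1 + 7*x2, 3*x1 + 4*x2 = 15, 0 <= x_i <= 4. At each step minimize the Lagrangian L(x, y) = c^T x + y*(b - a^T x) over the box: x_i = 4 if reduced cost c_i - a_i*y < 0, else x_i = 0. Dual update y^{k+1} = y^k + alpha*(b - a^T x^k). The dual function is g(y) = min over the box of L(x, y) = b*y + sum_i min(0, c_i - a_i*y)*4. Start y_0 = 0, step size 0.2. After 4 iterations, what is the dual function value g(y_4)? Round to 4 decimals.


Dual ascent for LP: min 8*x1 + 7*x2, 3*x1 + 4*x2 = 15, 0 <= x_i <= 4
Step 1: y^k = 0.0, reduced costs: (8.0, 7.0)
  x^k = (0.0, 0.0), subgradient = b - a^T x = 15.0
  y^{k+1} = 0.0 + 0.2*15.0 = 3.0
Step 2: y^k = 3.0, reduced costs: (-1.0, -5.0)
  x^k = (4.0, 4.0), subgradient = b - a^T x = -13.0
  y^{k+1} = 3.0 + 0.2*-13.0 = 0.4
Step 3: y^k = 0.4, reduced costs: (6.8, 5.4)
  x^k = (0.0, 0.0), subgradient = b - a^T x = 15.0
  y^{k+1} = 0.4 + 0.2*15.0 = 3.4
Step 4: y^k = 3.4, reduced costs: (-2.2, -6.6)
  x^k = (4.0, 4.0), subgradient = b - a^T x = -13.0
  y^{k+1} = 3.4 + 0.2*-13.0 = 0.8
Dual objective at y_4 = 0.8: reduced costs (5.6, 3.8), box minimizer x = (0.0, 0.0)
g(y_4) = b*y + (c1 - a1*y)*x1 + (c2 - a2*y)*x2 = 15*0.8 + 5.6*0.0 + 3.8*0.0 = 12.0 + 0.0 + 0.0 = 12.0


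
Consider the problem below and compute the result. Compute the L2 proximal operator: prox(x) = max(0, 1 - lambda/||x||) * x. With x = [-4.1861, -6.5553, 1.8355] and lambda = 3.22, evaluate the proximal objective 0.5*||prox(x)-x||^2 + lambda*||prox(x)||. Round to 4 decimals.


Step 1: Compute ||x||.
||x|| = 7.9915
Step 2: Compute scaling factor.
scale = max(0, 1 - 3.22/7.9915) = 0.5971
Step 3: prox(x) = [-2.4994, -3.914, 1.0959]
||prox(x)|| = 4.7715
Step 4: Proximal objective.
0.5*||prox-x||^2 = 5.1842
lambda*||prox|| = 15.3642
Total = 20.5485


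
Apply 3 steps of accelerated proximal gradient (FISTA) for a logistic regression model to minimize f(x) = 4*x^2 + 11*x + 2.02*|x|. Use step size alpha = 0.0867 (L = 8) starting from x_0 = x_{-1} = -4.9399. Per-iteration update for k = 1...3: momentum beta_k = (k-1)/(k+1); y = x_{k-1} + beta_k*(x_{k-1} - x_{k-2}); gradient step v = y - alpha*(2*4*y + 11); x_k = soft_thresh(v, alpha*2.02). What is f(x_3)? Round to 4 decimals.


FISTA on f(x) = 4*x^2 + 11*x + 2.02*|x|
L = 8, alpha = 0.0867
Iteration 1: beta = 0.0, y = -4.9399 + 0.0*(-4.9399 + 4.9399) = -4.9399
  grad(y) = -28.5192, v = y - alpha*grad = -2.4673
  prox(v) = soft_thresh(-2.4673, 0.1751) = -2.2922
Iteration 2: beta = 0.3333, y = -2.2922 + 0.3333*(-2.2922 + 4.9399) = -1.4096
  grad(y) = -0.2765, v = y - alpha*grad = -1.3856
  prox(v) = soft_thresh(-1.3856, 0.1751) = -1.2105
Iteration 3: beta = 0.5, y = -1.2105 + 0.5*(-1.2105 + 2.2922) = -0.6696
  grad(y) = 5.6431, v = y - alpha*grad = -1.1589
  prox(v) = soft_thresh(-1.1589, 0.1751) = -0.9837
f(x_3) = 4*(-0.9837)^2 + 11*(-0.9837) + 2.02*|-0.9837| = -4.963


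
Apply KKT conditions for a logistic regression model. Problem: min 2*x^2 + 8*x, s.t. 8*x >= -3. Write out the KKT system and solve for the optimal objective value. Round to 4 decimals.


Step 1: Try lambda = 0 (constraint inactive).
x_unc = -8/(2*2) = -2.0
Check: 8*-2.0 = -16.0 < -3 -- violated!
Step 2: Constraint must be active: 8*x = -3
x* = -3/8 = -0.375
lambda = (2*2*(-0.375) + 8)/8 = 0.8125
Step 3: Compute optimal value.
f(x*) = 2*(-0.375)^2 + 8*(-0.375) = -2.7188


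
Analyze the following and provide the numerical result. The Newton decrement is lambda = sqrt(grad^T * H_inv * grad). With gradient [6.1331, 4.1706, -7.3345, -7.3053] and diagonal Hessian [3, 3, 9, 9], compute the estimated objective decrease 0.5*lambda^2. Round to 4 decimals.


Step 1: H is diagonal, so H^(-1) * g = [2.0444, 1.3902, -0.8149, -0.8117].
Step 2: g^T H^(-1) g = sum_i g_i^2 / H_ii
  = (6.1331)^2/3 + (4.1706)^2/3 + (-7.3345)^2/9 + (-7.3053)^2/9
  = 12.5383 + 5.798 + 5.9772 + 5.9297 = 30.2432
Step 3: Objective decrease = 0.5 * g^T H^(-1) g = 15.1216


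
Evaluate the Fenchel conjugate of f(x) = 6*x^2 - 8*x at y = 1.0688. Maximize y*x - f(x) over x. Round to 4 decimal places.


f*(y) = sup_x {y*x - a*x^2 - b*x} = sup_x {(y-b)*x - a*x^2}
FOC: (y - b) - 2a*x = 0 => x* = (y - b)/(2a)
x* = (1.0688 + 8)/(2*6) = 0.7557
f*(1.0688) = (y-b)^2/(4a) = (1.0688 + 8)^2/(4*6)
= 82.2431/24 = 3.4268


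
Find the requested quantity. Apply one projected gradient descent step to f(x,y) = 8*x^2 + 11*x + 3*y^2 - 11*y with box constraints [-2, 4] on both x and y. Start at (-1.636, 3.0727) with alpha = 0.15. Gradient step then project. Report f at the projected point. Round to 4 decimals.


Step 1: Compute gradient at (-1.636, 3.0727).
grad_x = 2*8*-1.636 + 11 = -15.176
grad_y = 2*3*3.0727 - 11 = 7.4362
Step 2: Gradient step.
x_raw = -1.636 - 0.15*-15.176 = 0.6404
y_raw = 3.0727 - 0.15*7.4362 = 1.9573
Step 3: Project onto [-2, 4].
x_proj = clip(0.6404) = 0.6404
y_proj = clip(1.9573) = 1.9573
Step 4: Evaluate f.
f(0.6404, 1.9573) = 0.288
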